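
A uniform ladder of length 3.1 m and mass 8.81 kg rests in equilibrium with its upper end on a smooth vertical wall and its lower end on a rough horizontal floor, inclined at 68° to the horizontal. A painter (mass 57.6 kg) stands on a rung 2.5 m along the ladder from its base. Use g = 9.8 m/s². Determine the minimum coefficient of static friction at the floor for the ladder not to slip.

μ_min ≈ 0.309

ΣF_y = 0: N_floor = 8.81×9.8 + 57.6×9.8 = 650.82 N.
Torques about the foot: N_wall · 3.1 sin 68° = 8.81×9.8×1.55 cos 68° + 57.6×9.8×2.5 cos 68° → N_wall = 201.36 N.
ΣF_x = 0: f_floor = N_wall = 201.36 N.
μ_min = f_floor / N_floor = 201.36 / 650.82 = 0.3094.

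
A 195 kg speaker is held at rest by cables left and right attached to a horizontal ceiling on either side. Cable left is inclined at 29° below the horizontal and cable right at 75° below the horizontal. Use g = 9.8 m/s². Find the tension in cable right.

Weight W = 195 × 9.8 = 1911 N acts straight down.
Horizontal: T_left cos 29° = T_right cos 75°  →  T_left = 0.2959 T_right.
Vertical: T_left sin 29° + T_right sin 75° = 1911.
Substituting the horizontal relation into the vertical equation gives 1.109 T_right = 1911, so T_right = 1723 N.

T_right ≈ 1720 N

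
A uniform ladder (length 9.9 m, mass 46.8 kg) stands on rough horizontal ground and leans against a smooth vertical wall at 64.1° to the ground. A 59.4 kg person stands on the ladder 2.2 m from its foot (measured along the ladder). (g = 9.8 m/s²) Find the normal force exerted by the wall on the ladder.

Torques about the foot: N_wall · 9.9 sin 64.1° = 46.8×9.8×4.95 cos 64.1° + 59.4×9.8×2.2 cos 64.1° → N_wall = 174.17 N.

N_wall ≈ 174 N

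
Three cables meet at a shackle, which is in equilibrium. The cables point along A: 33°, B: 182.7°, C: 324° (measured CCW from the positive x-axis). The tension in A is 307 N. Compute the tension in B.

T_B ≈ 458 N

Resolve: ΣF_x = 307 cos 33° + T_B cos 182.7° + T_C cos 324° = 0.
        ΣF_y = 307 sin 33° + T_B sin 182.7° + T_C sin 324° = 0.
The known terms sum to (257.5, 167.2) N, so -0.9989 T_B + 0.8090 T_C = -257.5 and -0.0471 T_B − 0.5878 T_C = -167.2.
Solving simultaneously: T_B = 458.4 N, T_C = 247.7 N.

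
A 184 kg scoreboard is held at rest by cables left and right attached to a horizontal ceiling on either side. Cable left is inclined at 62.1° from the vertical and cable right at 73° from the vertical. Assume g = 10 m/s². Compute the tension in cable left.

T_left ≈ 2490 N

Angles from the horizontal: cable left is 90° − 62.1° = 27.9°, cable right is 90° − 73° = 17°.
Weight W = 184 × 10 = 1840 N acts straight down.
Horizontal: T_left cos 27.9° = T_right cos 17°  →  T_right = 0.9241 T_left.
Vertical: T_left sin 27.9° + T_right sin 17° = 1840.
Substituting the horizontal relation into the vertical equation gives 0.7381 T_left = 1840, so T_left = 2493 N.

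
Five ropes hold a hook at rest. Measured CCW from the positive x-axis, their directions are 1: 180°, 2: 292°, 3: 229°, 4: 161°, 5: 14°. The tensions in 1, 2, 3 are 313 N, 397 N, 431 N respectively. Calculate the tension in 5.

Resolve: ΣF_x = 313 cos 180° + 397 cos 292° + 431 cos 229° + T_4 cos 161° + T_5 cos 14° = 0.
        ΣF_y = 313 sin 180° + 397 sin 292° + 431 sin 229° + T_4 sin 161° + T_5 sin 14° = 0.
The known terms sum to (-447, -693.4) N, so -0.9455 T_4 + 0.9703 T_5 = 447 and 0.3256 T_4 + 0.2419 T_5 = 693.4.
Solving simultaneously: T_4 = 1037 N, T_5 = 1471 N.

T_5 ≈ 1470 N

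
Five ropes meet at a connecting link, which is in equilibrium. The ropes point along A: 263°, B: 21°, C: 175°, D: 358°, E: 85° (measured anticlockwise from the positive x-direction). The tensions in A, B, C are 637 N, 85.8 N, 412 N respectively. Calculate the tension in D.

Resolve: ΣF_x = 637 cos 263° + 85.8 cos 21° + 412 cos 175° + T_D cos 358° + T_E cos 85° = 0.
        ΣF_y = 637 sin 263° + 85.8 sin 21° + 412 sin 175° + T_D sin 358° + T_E sin 85° = 0.
The known terms sum to (-408, -565.6) N, so 0.9994 T_D + 0.0872 T_E = 408 and -0.0349 T_D + 0.9962 T_E = 565.6.
Solving simultaneously: T_D = 357.6 N, T_E = 580.3 N.

T_D ≈ 358 N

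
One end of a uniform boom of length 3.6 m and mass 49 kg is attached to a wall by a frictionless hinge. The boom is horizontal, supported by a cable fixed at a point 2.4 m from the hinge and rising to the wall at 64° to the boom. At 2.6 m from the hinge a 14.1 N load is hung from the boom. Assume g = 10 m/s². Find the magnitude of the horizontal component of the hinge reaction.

H_x ≈ 187 N

Take torques about the hinge: T sin 64° · 2.4 = 49×10×1.8 + 14.1×2.6 = 918.66 N·m.
So T = 918.66 / (0.8988 × 2.4) = 425.88 N.
ΣF_x = 0: H_x = T cos 64° = 186.69 N.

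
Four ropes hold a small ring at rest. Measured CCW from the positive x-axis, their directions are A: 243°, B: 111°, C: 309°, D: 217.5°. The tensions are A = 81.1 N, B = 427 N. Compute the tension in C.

Resolve: ΣF_x = 81.1 cos 243° + 427 cos 111° + T_C cos 309° + T_D cos 217.5° = 0.
        ΣF_y = 81.1 sin 243° + 427 sin 111° + T_C sin 309° + T_D sin 217.5° = 0.
The known terms sum to (-189.8, 326.4) N, so 0.6293 T_C − 0.7934 T_D = 189.8 and -0.7771 T_C − 0.6088 T_D = -326.4.
Solving simultaneously: T_C = 374.6 N, T_D = 57.88 N.

T_C ≈ 375 N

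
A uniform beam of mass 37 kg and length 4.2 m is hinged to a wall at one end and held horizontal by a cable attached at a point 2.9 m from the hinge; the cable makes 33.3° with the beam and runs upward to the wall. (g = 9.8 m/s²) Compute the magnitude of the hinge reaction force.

Take torques about the hinge: T sin 33.3° · 2.9 = 37×9.8×2.1 = 761.46 N·m.
So T = 761.46 / (0.5490 × 2.9) = 478.25 N.
ΣF_x = 0: H_x = T cos 33.3° = 399.73 N.
ΣF_y = 0: H_y = (37×9.8) − T sin 33.3° = 362.6 − 262.57 = 100.03 N.
|H| = √(H_x² + H_y²) = √((399.73)² + (100.03)²) = 412.05 N.

|H| ≈ 412 N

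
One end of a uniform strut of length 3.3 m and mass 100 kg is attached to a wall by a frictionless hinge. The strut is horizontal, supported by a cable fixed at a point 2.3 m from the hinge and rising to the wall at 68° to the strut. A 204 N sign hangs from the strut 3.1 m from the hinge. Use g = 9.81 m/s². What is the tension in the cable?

T ≈ 1060 N

Take torques about the hinge: T sin 68° · 2.3 = 100×9.81×1.65 + 204×3.1 = 2251 N·m.
So T = 2251 / (0.9272 × 2.3) = 1055.6 N.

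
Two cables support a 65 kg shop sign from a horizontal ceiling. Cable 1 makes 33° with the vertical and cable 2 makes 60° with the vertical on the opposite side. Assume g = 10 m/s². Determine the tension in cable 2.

T_2 ≈ 355 N

Angles from the horizontal: cable 1 is 90° − 33° = 57°, cable 2 is 90° − 60° = 30°.
Weight W = 65 × 10 = 650 N acts straight down.
Horizontal: T_1 cos 57° = T_2 cos 30°  →  T_1 = 1.59 T_2.
Vertical: T_1 sin 57° + T_2 sin 30° = 650.
Substituting the horizontal relation into the vertical equation gives 1.834 T_2 = 650, so T_2 = 354.5 N.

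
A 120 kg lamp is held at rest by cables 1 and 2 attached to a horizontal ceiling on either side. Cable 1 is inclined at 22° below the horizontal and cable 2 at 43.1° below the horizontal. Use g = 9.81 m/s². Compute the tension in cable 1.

Weight W = 120 × 9.81 = 1177 N acts straight down.
Horizontal: T_1 cos 22° = T_2 cos 43.1°  →  T_2 = 1.27 T_1.
Vertical: T_1 sin 22° + T_2 sin 43.1° = 1177.
Substituting the horizontal relation into the vertical equation gives 1.242 T_1 = 1177, so T_1 = 947.6 N.

T_1 ≈ 948 N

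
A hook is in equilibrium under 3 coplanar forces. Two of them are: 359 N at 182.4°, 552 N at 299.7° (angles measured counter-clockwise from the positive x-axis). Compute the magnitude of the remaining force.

Sum the known components: ΣF_x = -85.19 N, ΣF_y = -494.5 N.
For equilibrium the remaining force must supply (−ΣF_x, −ΣF_y) = (85.19, 494.5) N.
Magnitude = √((85.19)² + (494.5)²) = 501.8 N; direction = atan2(494.5, 85.19) = 80.2°.

F ≈ 502 N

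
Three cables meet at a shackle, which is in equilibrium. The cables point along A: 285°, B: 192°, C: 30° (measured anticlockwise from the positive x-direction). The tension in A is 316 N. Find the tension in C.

T_C ≈ 1020 N

Resolve: ΣF_x = 316 cos 285° + T_B cos 192° + T_C cos 30° = 0.
        ΣF_y = 316 sin 285° + T_B sin 192° + T_C sin 30° = 0.
The known terms sum to (81.79, -305.2) N, so -0.9781 T_B + 0.8660 T_C = -81.79 and -0.2079 T_B + 0.5000 T_C = 305.2.
Solving simultaneously: T_B = 987.8 N, T_C = 1021 N.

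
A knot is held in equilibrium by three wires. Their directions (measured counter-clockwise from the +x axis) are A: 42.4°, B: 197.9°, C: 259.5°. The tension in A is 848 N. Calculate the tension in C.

T_C ≈ 400 N

Resolve: ΣF_x = 848 cos 42.4° + T_B cos 197.9° + T_C cos 259.5° = 0.
        ΣF_y = 848 sin 42.4° + T_B sin 197.9° + T_C sin 259.5° = 0.
The known terms sum to (626.2, 571.8) N, so -0.9516 T_B − 0.1822 T_C = -626.2 and -0.3074 T_B − 0.9833 T_C = -571.8.
Solving simultaneously: T_B = 581.5 N, T_C = 399.8 N.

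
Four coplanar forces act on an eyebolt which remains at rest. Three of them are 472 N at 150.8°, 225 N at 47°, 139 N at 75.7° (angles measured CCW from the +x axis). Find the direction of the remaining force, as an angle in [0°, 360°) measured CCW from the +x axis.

Sum the known components: ΣF_x = -224.2 N, ΣF_y = 529.5 N.
For equilibrium the remaining force must supply (−ΣF_x, −ΣF_y) = (224.2, -529.5) N.
Magnitude = √((224.2)² + (-529.5)²) = 575 N; direction = atan2(-529.5, 224.2) = 293.0°.

θ ≈ 293°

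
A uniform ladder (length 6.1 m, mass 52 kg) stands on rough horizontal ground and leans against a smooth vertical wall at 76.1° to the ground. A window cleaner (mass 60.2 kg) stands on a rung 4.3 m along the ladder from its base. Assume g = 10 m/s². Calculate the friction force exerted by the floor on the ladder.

f ≈ 169 N

Torques about the foot: N_wall · 6.1 sin 76.1° = 52×10×3.05 cos 76.1° + 60.2×10×4.3 cos 76.1° → N_wall = 169.36 N.
ΣF_x = 0: f_floor = N_wall = 169.36 N.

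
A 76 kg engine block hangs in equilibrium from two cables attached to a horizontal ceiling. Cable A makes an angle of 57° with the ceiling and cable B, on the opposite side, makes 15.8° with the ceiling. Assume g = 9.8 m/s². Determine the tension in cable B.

Weight W = 76 × 9.8 = 744.8 N acts straight down.
Horizontal: T_A cos 57° = T_B cos 15.8°  →  T_A = 1.767 T_B.
Vertical: T_A sin 57° + T_B sin 15.8° = 744.8.
Substituting the horizontal relation into the vertical equation gives 1.754 T_B = 744.8, so T_B = 424.6 N.

T_B ≈ 425 N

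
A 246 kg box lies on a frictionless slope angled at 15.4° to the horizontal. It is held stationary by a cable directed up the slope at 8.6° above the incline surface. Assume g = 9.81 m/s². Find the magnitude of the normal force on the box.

N ≈ 2230 N

Take axes along and perpendicular to the incline. Weight components: W sin 15.4° = 640.9 N down-slope, W cos 15.4° = 2327 N into the surface.
Along incline: T cos 8.6° = W sin 15.4° → T = 648.1 N.
Perpendicular: N = W cos 15.4° − T sin 8.6° = 2230 N.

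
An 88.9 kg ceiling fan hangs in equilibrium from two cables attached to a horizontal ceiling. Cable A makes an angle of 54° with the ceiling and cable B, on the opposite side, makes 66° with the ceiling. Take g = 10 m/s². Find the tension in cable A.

Weight W = 88.9 × 10 = 889 N acts straight down.
Horizontal: T_A cos 54° = T_B cos 66°  →  T_B = 1.445 T_A.
Vertical: T_A sin 54° + T_B sin 66° = 889.
Substituting the horizontal relation into the vertical equation gives 2.129 T_A = 889, so T_A = 417.5 N.

T_A ≈ 418 N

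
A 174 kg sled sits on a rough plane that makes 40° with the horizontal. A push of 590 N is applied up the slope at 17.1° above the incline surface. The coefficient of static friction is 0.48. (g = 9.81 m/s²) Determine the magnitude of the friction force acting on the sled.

Axes along / perpendicular to the incline. W sin 40° = 1097 N down-slope; W cos 40° = 1308 N into the surface.
Perpendicular: N = W cos 40° − P sin 17.1° = 1308 − 173.5 = 1134 N.
Along incline: P cos 17.1° + f = W sin 40° (friction acts up-slope) → f = 1097 − 563.9 = 533.3 N.
|f| = 533.3 N ≤ μN = 544.4 N, so the sled is indeed static.

f ≈ 533 N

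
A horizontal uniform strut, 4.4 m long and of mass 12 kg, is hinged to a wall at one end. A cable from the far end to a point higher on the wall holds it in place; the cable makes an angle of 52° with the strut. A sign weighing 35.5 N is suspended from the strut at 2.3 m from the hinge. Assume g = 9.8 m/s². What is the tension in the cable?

T ≈ 98.2 N

Take torques about the hinge: T sin 52° · 4.4 = 12×9.8×2.2 + 35.5×2.3 = 340.37 N·m.
So T = 340.37 / (0.7880 × 4.4) = 98.167 N.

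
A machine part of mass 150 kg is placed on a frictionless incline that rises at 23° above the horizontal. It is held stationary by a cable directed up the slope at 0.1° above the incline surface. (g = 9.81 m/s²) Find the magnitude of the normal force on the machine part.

Take axes along and perpendicular to the incline. Weight components: W sin 23° = 575 N down-slope, W cos 23° = 1355 N into the surface.
Along incline: T cos 0.1° = W sin 23° → T = 575 N.
Perpendicular: N = W cos 23° − T sin 0.1° = 1354 N.

N ≈ 1350 N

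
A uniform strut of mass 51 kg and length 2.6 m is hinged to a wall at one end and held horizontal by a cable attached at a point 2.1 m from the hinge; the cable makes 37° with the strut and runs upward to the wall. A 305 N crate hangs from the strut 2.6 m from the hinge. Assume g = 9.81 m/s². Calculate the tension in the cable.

Take torques about the hinge: T sin 37° · 2.1 = 51×9.81×1.3 + 305×2.6 = 1443.4 N·m.
So T = 1443.4 / (0.6018 × 2.1) = 1142.1 N.

T ≈ 1140 N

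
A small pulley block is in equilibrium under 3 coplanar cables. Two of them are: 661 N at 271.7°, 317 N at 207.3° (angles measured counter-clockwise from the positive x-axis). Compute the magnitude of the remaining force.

Sum the known components: ΣF_x = -262.1 N, ΣF_y = -806.1 N.
For equilibrium the remaining force must supply (−ΣF_x, −ΣF_y) = (262.1, 806.1) N.
Magnitude = √((262.1)² + (806.1)²) = 847.6 N; direction = atan2(806.1, 262.1) = 72.0°.

F ≈ 848 N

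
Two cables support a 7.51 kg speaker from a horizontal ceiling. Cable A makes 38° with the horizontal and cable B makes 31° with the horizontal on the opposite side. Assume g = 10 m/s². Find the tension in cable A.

Weight W = 7.51 × 10 = 75.1 N acts straight down.
Horizontal: T_A cos 38° = T_B cos 31°  →  T_B = 0.9193 T_A.
Vertical: T_A sin 38° + T_B sin 31° = 75.1.
Substituting the horizontal relation into the vertical equation gives 1.089 T_A = 75.1, so T_A = 68.95 N.

T_A ≈ 69 N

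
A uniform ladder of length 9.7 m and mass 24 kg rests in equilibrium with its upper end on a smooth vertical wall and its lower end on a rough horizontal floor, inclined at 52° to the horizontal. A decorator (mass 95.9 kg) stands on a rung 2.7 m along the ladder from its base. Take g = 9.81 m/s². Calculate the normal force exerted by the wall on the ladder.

N_wall ≈ 297 N

Torques about the foot: N_wall · 9.7 sin 52° = 24×9.81×4.85 cos 52° + 95.9×9.81×2.7 cos 52° → N_wall = 296.57 N.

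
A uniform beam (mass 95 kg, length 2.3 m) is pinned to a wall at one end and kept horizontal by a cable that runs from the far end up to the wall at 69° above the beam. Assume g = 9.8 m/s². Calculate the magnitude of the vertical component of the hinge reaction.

|H_y| ≈ 466 N

Take torques about the hinge: T sin 69° · 2.3 = 95×9.8×1.15 = 1070.7 N·m.
So T = 1070.7 / (0.9336 × 2.3) = 498.62 N.
ΣF_y = 0: H_y = (95×9.8) − T sin 69° = 931 − 465.5 = 465.5 N.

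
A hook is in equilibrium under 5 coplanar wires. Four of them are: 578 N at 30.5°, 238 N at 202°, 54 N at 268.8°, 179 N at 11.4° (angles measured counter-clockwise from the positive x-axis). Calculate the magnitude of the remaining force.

F ≈ 488 N

Sum the known components: ΣF_x = 451.7 N, ΣF_y = 185.6 N.
For equilibrium the remaining force must supply (−ΣF_x, −ΣF_y) = (-451.7, -185.6) N.
Magnitude = √((-451.7)² + (-185.6)²) = 488.3 N; direction = atan2(-185.6, -451.7) = 202.3°.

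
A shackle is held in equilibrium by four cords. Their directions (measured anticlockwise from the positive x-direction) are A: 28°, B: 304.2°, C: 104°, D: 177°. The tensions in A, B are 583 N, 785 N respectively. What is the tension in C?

Resolve: ΣF_x = 583 cos 28° + 785 cos 304.2° + T_C cos 104° + T_D cos 177° = 0.
        ΣF_y = 583 sin 28° + 785 sin 304.2° + T_C sin 104° + T_D sin 177° = 0.
The known terms sum to (956, -375.6) N, so -0.2419 T_C − 0.9986 T_D = -956 and 0.9703 T_C + 0.0523 T_D = 375.6.
Solving simultaneously: T_C = 339.9 N, T_D = 875 N.

T_C ≈ 340 N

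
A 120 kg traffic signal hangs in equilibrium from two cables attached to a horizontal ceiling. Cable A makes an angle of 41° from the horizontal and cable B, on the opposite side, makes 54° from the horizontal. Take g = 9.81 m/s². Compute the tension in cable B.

T_B ≈ 892 N

Weight W = 120 × 9.81 = 1177 N acts straight down.
Horizontal: T_A cos 41° = T_B cos 54°  →  T_A = 0.7788 T_B.
Vertical: T_A sin 41° + T_B sin 54° = 1177.
Substituting the horizontal relation into the vertical equation gives 1.32 T_B = 1177, so T_B = 891.8 N.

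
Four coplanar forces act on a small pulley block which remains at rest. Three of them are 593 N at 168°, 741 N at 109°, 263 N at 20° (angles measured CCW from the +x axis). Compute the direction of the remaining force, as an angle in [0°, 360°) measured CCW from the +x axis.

θ ≈ 302°

Sum the known components: ΣF_x = -574.1 N, ΣF_y = 913.9 N.
For equilibrium the remaining force must supply (−ΣF_x, −ΣF_y) = (574.1, -913.9) N.
Magnitude = √((574.1)² + (-913.9)²) = 1079 N; direction = atan2(-913.9, 574.1) = 302.1°.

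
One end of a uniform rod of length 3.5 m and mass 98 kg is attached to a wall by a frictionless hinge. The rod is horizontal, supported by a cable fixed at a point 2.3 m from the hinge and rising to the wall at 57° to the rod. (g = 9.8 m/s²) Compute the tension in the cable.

T ≈ 871 N

Take torques about the hinge: T sin 57° · 2.3 = 98×9.8×1.75 = 1680.7 N·m.
So T = 1680.7 / (0.8387 × 2.3) = 871.31 N.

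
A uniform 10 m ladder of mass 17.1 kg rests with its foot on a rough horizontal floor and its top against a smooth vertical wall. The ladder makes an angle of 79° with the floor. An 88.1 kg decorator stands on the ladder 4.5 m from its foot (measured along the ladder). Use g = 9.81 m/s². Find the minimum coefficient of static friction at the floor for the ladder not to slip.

μ_min ≈ 0.0891

ΣF_y = 0: N_floor = 17.1×9.81 + 88.1×9.81 = 1032 N.
Torques about the foot: N_wall · 10 sin 79° = 17.1×9.81×5 cos 79° + 88.1×9.81×4.5 cos 79° → N_wall = 91.902 N.
ΣF_x = 0: f_floor = N_wall = 91.902 N.
μ_min = f_floor / N_floor = 91.902 / 1032 = 0.08905.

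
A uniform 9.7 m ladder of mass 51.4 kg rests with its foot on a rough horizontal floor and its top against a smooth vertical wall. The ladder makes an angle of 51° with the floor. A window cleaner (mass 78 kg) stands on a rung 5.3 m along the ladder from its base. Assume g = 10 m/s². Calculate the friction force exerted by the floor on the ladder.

f ≈ 553 N

Torques about the foot: N_wall · 9.7 sin 51° = 51.4×10×4.85 cos 51° + 78×10×5.3 cos 51° → N_wall = 553.23 N.
ΣF_x = 0: f_floor = N_wall = 553.23 N.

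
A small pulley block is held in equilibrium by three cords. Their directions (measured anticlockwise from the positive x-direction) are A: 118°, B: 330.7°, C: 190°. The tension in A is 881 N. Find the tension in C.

T_C ≈ 751 N

Resolve: ΣF_x = 881 cos 118° + T_B cos 330.7° + T_C cos 190° = 0.
        ΣF_y = 881 sin 118° + T_B sin 330.7° + T_C sin 190° = 0.
The known terms sum to (-413.6, 777.9) N, so 0.8721 T_B − 0.9848 T_C = 413.6 and -0.4894 T_B − 0.1736 T_C = -777.9.
Solving simultaneously: T_B = 1323 N, T_C = 751.4 N.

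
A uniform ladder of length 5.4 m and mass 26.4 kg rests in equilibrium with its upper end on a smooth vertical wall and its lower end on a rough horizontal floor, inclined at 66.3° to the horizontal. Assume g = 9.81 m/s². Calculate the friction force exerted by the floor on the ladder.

Torques about the foot: N_wall · 5.4 sin 66.3° = 26.4×9.81×2.7 cos 66.3° → N_wall = 56.843 N.
ΣF_x = 0: f_floor = N_wall = 56.843 N.

f ≈ 56.8 N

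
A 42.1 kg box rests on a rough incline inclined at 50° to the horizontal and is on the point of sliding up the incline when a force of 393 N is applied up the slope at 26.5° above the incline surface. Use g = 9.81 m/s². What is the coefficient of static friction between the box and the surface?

μ ≈ 0.392

On the verge of sliding up the incline, friction is at its maximum μN and acts down the slope.
Perpendicular to incline: N = W cos 50° − P sin 26.5° = 265.5 − 175.4 = 90.12 N.
Along incline: P cos 26.5° − μN = W sin 50° → μ = −(W sin 50° − P cos 26.5°) / N = 0.3921.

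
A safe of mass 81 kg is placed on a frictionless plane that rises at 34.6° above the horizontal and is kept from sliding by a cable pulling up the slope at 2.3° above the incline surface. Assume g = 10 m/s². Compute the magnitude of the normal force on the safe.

Take axes along and perpendicular to the incline. Weight components: W sin 34.6° = 460 N down-slope, W cos 34.6° = 666.7 N into the surface.
Along incline: T cos 2.3° = W sin 34.6° → T = 460.3 N.
Perpendicular: N = W cos 34.6° − T sin 2.3° = 648.3 N.

N ≈ 648 N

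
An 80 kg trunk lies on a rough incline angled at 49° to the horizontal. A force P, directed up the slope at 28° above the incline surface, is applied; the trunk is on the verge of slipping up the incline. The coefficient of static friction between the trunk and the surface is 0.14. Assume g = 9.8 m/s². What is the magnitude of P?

On the verge of sliding up the incline, friction equals μN and acts down the slope.
Perpendicular: N + P sin 28° = W cos 49° = 514.4 N.
Along incline: P cos 28° = W sin 49° + μN  with W sin 49° = 591.7 N.
Solving the pair for P and N: P = 699.6 N, N = 185.9 N (and f = μN = 26.03 N).

P ≈ 700 N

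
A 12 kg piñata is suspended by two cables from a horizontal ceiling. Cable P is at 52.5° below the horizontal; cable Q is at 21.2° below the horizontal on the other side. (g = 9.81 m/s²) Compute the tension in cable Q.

Weight W = 12 × 9.81 = 117.7 N acts straight down.
Horizontal: T_P cos 52.5° = T_Q cos 21.2°  →  T_P = 1.532 T_Q.
Vertical: T_P sin 52.5° + T_Q sin 21.2° = 117.7.
Substituting the horizontal relation into the vertical equation gives 1.577 T_Q = 117.7, so T_Q = 74.66 N.

T_Q ≈ 74.7 N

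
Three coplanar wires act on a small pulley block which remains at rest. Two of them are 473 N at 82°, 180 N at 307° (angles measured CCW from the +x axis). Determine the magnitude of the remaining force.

Sum the known components: ΣF_x = 174.2 N, ΣF_y = 324.6 N.
For equilibrium the remaining force must supply (−ΣF_x, −ΣF_y) = (-174.2, -324.6) N.
Magnitude = √((-174.2)² + (-324.6)²) = 368.4 N; direction = atan2(-324.6, -174.2) = 241.8°.

F ≈ 368 N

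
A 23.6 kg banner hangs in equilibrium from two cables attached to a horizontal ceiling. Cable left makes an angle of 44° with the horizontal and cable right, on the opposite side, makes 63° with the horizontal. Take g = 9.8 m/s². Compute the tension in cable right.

Weight W = 23.6 × 9.8 = 231.3 N acts straight down.
Horizontal: T_left cos 44° = T_right cos 63°  →  T_left = 0.6311 T_right.
Vertical: T_left sin 44° + T_right sin 63° = 231.3.
Substituting the horizontal relation into the vertical equation gives 1.329 T_right = 231.3, so T_right = 174 N.

T_right ≈ 174 N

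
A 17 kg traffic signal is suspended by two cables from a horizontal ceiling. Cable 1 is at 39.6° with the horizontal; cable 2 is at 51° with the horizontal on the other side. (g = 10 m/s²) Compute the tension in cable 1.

Weight W = 17 × 10 = 170 N acts straight down.
Horizontal: T_1 cos 39.6° = T_2 cos 51°  →  T_2 = 1.224 T_1.
Vertical: T_1 sin 39.6° + T_2 sin 51° = 170.
Substituting the horizontal relation into the vertical equation gives 1.589 T_1 = 170, so T_1 = 107 N.

T_1 ≈ 107 N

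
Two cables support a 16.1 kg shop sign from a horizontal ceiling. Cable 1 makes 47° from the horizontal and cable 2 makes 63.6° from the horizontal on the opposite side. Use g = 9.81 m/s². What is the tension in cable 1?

T_1 ≈ 75 N

Weight W = 16.1 × 9.81 = 157.9 N acts straight down.
Horizontal: T_1 cos 47° = T_2 cos 63.6°  →  T_2 = 1.534 T_1.
Vertical: T_1 sin 47° + T_2 sin 63.6° = 157.9.
Substituting the horizontal relation into the vertical equation gives 2.105 T_1 = 157.9, so T_1 = 75.02 N.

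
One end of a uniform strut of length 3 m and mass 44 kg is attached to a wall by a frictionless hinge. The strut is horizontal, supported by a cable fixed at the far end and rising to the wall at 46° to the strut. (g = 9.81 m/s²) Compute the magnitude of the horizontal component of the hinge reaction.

Take torques about the hinge: T sin 46° · 3 = 44×9.81×1.5 = 647.46 N·m.
So T = 647.46 / (0.7193 × 3) = 300.03 N.
ΣF_x = 0: H_x = T cos 46° = 208.41 N.

H_x ≈ 208 N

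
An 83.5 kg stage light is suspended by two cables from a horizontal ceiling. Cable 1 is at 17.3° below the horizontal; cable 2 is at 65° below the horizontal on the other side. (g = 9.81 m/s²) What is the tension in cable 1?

T_1 ≈ 349 N

Weight W = 83.5 × 9.81 = 819.1 N acts straight down.
Horizontal: T_1 cos 17.3° = T_2 cos 65°  →  T_2 = 2.259 T_1.
Vertical: T_1 sin 17.3° + T_2 sin 65° = 819.1.
Substituting the horizontal relation into the vertical equation gives 2.345 T_1 = 819.1, so T_1 = 349.3 N.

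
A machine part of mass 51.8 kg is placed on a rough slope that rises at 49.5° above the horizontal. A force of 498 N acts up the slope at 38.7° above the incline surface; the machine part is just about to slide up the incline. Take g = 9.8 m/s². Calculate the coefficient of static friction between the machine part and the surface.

On the verge of sliding up the incline, friction is at its maximum μN and acts down the slope.
Perpendicular to incline: N = W cos 49.5° − P sin 38.7° = 329.7 − 311.4 = 18.31 N.
Along incline: P cos 38.7° − μN = W sin 49.5° → μ = −(W sin 49.5° − P cos 38.7°) / N = 0.1442.

μ ≈ 0.144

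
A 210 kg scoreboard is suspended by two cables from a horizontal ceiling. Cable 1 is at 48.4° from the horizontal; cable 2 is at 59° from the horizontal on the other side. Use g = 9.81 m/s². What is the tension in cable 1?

T_1 ≈ 1110 N

Weight W = 210 × 9.81 = 2060 N acts straight down.
Horizontal: T_1 cos 48.4° = T_2 cos 59°  →  T_2 = 1.289 T_1.
Vertical: T_1 sin 48.4° + T_2 sin 59° = 2060.
Substituting the horizontal relation into the vertical equation gives 1.853 T_1 = 2060, so T_1 = 1112 N.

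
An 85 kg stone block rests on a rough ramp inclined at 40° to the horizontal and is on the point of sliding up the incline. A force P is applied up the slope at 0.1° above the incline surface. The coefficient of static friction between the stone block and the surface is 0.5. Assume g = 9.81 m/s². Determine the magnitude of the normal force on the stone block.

On the verge of sliding up the incline, friction equals μN and acts down the slope.
Perpendicular: N + P sin 0.1° = W cos 40° = 638.8 N.
Along incline: P cos 0.1° = W sin 40° + μN  with W sin 40° = 536 N.
Solving the pair for P and N: P = 854.6 N, N = 637.3 N (and f = μN = 318.6 N).

N ≈ 637 N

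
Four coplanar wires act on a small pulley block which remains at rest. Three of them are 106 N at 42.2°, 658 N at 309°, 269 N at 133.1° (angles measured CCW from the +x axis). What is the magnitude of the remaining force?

Sum the known components: ΣF_x = 308.8 N, ΣF_y = -243.7 N.
For equilibrium the remaining force must supply (−ΣF_x, −ΣF_y) = (-308.8, 243.7) N.
Magnitude = √((-308.8)² + (243.7)²) = 393.4 N; direction = atan2(243.7, -308.8) = 141.7°.

F ≈ 393 N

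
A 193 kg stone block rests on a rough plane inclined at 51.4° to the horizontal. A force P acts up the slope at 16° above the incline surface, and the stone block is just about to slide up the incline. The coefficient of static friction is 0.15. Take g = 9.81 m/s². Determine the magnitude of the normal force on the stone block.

On the verge of sliding up the incline, friction equals μN and acts down the slope.
Perpendicular: N + P sin 16° = W cos 51.4° = 1181 N.
Along incline: P cos 16° = W sin 51.4° + μN  with W sin 51.4° = 1480 N.
Solving the pair for P and N: P = 1653 N, N = 725.7 N (and f = μN = 108.9 N).

N ≈ 726 N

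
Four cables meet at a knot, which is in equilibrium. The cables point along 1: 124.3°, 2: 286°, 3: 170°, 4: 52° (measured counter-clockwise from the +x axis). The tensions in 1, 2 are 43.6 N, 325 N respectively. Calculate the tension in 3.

T_3 ≈ 251 N

Resolve: ΣF_x = 43.6 cos 124.3° + 325 cos 286° + T_3 cos 170° + T_4 cos 52° = 0.
        ΣF_y = 43.6 sin 124.3° + 325 sin 286° + T_3 sin 170° + T_4 sin 52° = 0.
The known terms sum to (65.01, -276.4) N, so -0.9848 T_3 + 0.6157 T_4 = -65.01 and 0.1736 T_3 + 0.7880 T_4 = 276.4.
Solving simultaneously: T_3 = 250.7 N, T_4 = 295.5 N.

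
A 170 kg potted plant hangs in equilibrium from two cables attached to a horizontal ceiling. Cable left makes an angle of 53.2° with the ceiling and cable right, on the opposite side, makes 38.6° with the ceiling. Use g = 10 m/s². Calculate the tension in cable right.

T_right ≈ 1020 N

Weight W = 170 × 10 = 1700 N acts straight down.
Horizontal: T_left cos 53.2° = T_right cos 38.6°  →  T_left = 1.305 T_right.
Vertical: T_left sin 53.2° + T_right sin 38.6° = 1700.
Substituting the horizontal relation into the vertical equation gives 1.669 T_right = 1700, so T_right = 1019 N.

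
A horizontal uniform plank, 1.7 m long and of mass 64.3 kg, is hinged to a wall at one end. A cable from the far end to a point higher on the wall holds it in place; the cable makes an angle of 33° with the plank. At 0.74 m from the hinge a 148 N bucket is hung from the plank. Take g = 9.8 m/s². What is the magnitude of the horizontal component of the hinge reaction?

Take torques about the hinge: T sin 33° · 1.7 = 64.3×9.8×0.85 + 148×0.74 = 645.14 N·m.
So T = 645.14 / (0.5446 × 1.7) = 696.78 N.
ΣF_x = 0: H_x = T cos 33° = 584.37 N.

H_x ≈ 584 N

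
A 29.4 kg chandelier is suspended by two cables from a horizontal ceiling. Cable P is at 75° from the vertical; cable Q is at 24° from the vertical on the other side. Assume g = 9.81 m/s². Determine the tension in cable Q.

Angles from the horizontal: cable P is 90° − 75° = 15°, cable Q is 90° − 24° = 66°.
Weight W = 29.4 × 9.81 = 288.4 N acts straight down.
Horizontal: T_P cos 15° = T_Q cos 66°  →  T_P = 0.4211 T_Q.
Vertical: T_P sin 15° + T_Q sin 66° = 288.4.
Substituting the horizontal relation into the vertical equation gives 1.023 T_Q = 288.4, so T_Q = 282.1 N.

T_Q ≈ 282 N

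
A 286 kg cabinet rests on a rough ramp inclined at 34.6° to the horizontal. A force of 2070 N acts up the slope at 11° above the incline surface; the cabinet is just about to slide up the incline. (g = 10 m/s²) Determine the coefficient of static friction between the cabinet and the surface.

μ ≈ 0.208

On the verge of sliding up the incline, friction is at its maximum μN and acts down the slope.
Perpendicular to incline: N = W cos 34.6° − P sin 11° = 2354 − 395 = 1959 N.
Along incline: P cos 11° − μN = W sin 34.6° → μ = −(W sin 34.6° − P cos 11°) / N = 0.2082.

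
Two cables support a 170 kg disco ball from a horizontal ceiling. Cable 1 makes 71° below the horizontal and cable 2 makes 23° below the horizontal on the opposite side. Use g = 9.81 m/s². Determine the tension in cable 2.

Weight W = 170 × 9.81 = 1668 N acts straight down.
Horizontal: T_1 cos 71° = T_2 cos 23°  →  T_1 = 2.827 T_2.
Vertical: T_1 sin 71° + T_2 sin 23° = 1668.
Substituting the horizontal relation into the vertical equation gives 3.064 T_2 = 1668, so T_2 = 544.3 N.

T_2 ≈ 544 N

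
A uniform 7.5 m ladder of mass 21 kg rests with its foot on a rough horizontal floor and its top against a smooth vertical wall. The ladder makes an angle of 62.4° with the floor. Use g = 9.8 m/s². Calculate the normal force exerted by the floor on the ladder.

ΣF_y = 0: N_floor = 21×9.8 = 205.8 N.

N_floor ≈ 206 N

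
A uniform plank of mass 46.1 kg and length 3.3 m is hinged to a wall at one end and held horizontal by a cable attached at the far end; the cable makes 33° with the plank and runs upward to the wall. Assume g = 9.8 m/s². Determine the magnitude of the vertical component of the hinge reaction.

Take torques about the hinge: T sin 33° · 3.3 = 46.1×9.8×1.65 = 745.44 N·m.
So T = 745.44 / (0.5446 × 3.3) = 414.75 N.
ΣF_y = 0: H_y = (46.1×9.8) − T sin 33° = 451.78 − 225.89 = 225.89 N.

|H_y| ≈ 226 N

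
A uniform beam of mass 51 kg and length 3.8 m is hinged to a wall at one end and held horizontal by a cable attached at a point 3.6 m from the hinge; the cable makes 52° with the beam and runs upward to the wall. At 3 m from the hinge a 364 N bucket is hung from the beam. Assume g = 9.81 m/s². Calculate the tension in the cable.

T ≈ 720 N

Take torques about the hinge: T sin 52° · 3.6 = 51×9.81×1.9 + 364×3 = 2042.6 N·m.
So T = 2042.6 / (0.7880 × 3.6) = 720.02 N.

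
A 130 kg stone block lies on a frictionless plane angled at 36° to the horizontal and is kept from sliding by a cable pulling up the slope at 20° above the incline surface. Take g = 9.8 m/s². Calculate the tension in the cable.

T ≈ 797 N

Take axes along and perpendicular to the incline. Weight components: W sin 36° = 748.8 N down-slope, W cos 36° = 1031 N into the surface.
Along incline: T cos 20° = W sin 36° → T = 796.9 N.
Perpendicular: N = W cos 36° − T sin 20° = 758.1 N.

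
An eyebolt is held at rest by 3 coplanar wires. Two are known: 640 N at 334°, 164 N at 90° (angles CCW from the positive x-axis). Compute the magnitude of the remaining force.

F ≈ 587 N

Sum the known components: ΣF_x = 575.2 N, ΣF_y = -116.6 N.
For equilibrium the remaining force must supply (−ΣF_x, −ΣF_y) = (-575.2, 116.6) N.
Magnitude = √((-575.2)² + (116.6)²) = 586.9 N; direction = atan2(116.6, -575.2) = 168.5°.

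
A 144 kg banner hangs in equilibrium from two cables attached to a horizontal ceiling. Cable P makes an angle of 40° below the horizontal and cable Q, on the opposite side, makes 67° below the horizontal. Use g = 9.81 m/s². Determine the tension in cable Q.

Weight W = 144 × 9.81 = 1413 N acts straight down.
Horizontal: T_P cos 40° = T_Q cos 67°  →  T_P = 0.5101 T_Q.
Vertical: T_P sin 40° + T_Q sin 67° = 1413.
Substituting the horizontal relation into the vertical equation gives 1.248 T_Q = 1413, so T_Q = 1132 N.

T_Q ≈ 1130 N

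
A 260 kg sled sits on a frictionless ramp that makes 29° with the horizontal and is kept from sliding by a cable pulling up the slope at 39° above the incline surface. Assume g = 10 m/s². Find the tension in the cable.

Take axes along and perpendicular to the incline. Weight components: W sin 29° = 1261 N down-slope, W cos 29° = 2274 N into the surface.
Along incline: T cos 39° = W sin 29° → T = 1622 N.
Perpendicular: N = W cos 29° − T sin 39° = 1253 N.

T ≈ 1620 N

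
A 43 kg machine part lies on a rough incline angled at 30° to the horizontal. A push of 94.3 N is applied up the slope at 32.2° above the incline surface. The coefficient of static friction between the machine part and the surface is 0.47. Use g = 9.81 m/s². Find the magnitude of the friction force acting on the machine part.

Axes along / perpendicular to the incline. W sin 30° = 210.9 N down-slope; W cos 30° = 365.3 N into the surface.
Perpendicular: N = W cos 30° − P sin 32.2° = 365.3 − 50.25 = 315.1 N.
Along incline: P cos 32.2° + f = W sin 30° (friction acts up-slope) → f = 210.9 − 79.8 = 131.1 N.
|f| = 131.1 N ≤ μN = 148.1 N, so the machine part is indeed static.

f ≈ 131 N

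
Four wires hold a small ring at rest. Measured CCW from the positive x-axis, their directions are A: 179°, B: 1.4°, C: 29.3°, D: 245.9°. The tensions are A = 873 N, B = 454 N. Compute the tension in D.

T_D ≈ 382 N

Resolve: ΣF_x = 873 cos 179° + 454 cos 1.4° + T_C cos 29.3° + T_D cos 245.9° = 0.
        ΣF_y = 873 sin 179° + 454 sin 1.4° + T_C sin 29.3° + T_D sin 245.9° = 0.
The known terms sum to (-419, 26.33) N, so 0.8721 T_C − 0.4083 T_D = 419 and 0.4894 T_C − 0.9128 T_D = -26.33.
Solving simultaneously: T_C = 659.5 N, T_D = 382.4 N.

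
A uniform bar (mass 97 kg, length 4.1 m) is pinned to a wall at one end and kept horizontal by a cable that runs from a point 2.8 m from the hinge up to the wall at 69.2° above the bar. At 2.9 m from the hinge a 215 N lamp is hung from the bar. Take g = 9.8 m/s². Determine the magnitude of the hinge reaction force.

|H| ≈ 428 N

Take torques about the hinge: T sin 69.2° · 2.8 = 97×9.8×2.05 + 215×2.9 = 2572.2 N·m.
So T = 2572.2 / (0.9348 × 2.8) = 982.7 N.
ΣF_x = 0: H_x = T cos 69.2° = 348.96 N.
ΣF_y = 0: H_y = (97×9.8 + 215) − T sin 69.2° = 1165.6 − 918.65 = 246.95 N.
|H| = √(H_x² + H_y²) = √((348.96)² + (246.95)²) = 427.5 N.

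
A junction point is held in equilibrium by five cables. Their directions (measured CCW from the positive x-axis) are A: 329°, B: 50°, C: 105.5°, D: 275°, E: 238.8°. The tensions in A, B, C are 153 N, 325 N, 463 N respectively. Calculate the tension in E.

T_E ≈ 456 N

Resolve: ΣF_x = 153 cos 329° + 325 cos 50° + 463 cos 105.5° + T_D cos 275° + T_E cos 238.8° = 0.
        ΣF_y = 153 sin 329° + 325 sin 50° + 463 sin 105.5° + T_D sin 275° + T_E sin 238.8° = 0.
The known terms sum to (216.3, 616.3) N, so 0.0872 T_D − 0.5180 T_E = -216.3 and -0.9962 T_D − 0.8554 T_E = -616.3.
Solving simultaneously: T_D = 227.3 N, T_E = 455.8 N.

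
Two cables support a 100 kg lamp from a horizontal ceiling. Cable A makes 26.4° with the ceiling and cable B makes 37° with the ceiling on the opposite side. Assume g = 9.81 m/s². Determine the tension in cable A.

Weight W = 100 × 9.81 = 981 N acts straight down.
Horizontal: T_A cos 26.4° = T_B cos 37°  →  T_B = 1.122 T_A.
Vertical: T_A sin 26.4° + T_B sin 37° = 981.
Substituting the horizontal relation into the vertical equation gives 1.12 T_A = 981, so T_A = 876.2 N.

T_A ≈ 876 N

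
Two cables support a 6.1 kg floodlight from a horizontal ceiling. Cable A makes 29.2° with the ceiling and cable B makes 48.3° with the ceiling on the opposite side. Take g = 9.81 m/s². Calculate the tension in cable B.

Weight W = 6.1 × 9.81 = 59.84 N acts straight down.
Horizontal: T_A cos 29.2° = T_B cos 48.3°  →  T_A = 0.7621 T_B.
Vertical: T_A sin 29.2° + T_B sin 48.3° = 59.84.
Substituting the horizontal relation into the vertical equation gives 1.118 T_B = 59.84, so T_B = 53.5 N.

T_B ≈ 53.5 N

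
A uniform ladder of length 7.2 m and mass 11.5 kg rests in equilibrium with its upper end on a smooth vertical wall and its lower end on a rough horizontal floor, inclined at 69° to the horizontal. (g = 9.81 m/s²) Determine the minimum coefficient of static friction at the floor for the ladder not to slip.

μ_min ≈ 0.192

ΣF_y = 0: N_floor = 11.5×9.81 = 112.82 N.
Torques about the foot: N_wall · 7.2 sin 69° = 11.5×9.81×3.6 cos 69° → N_wall = 21.653 N.
ΣF_x = 0: f_floor = N_wall = 21.653 N.
μ_min = f_floor / N_floor = 21.653 / 112.82 = 0.1919.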